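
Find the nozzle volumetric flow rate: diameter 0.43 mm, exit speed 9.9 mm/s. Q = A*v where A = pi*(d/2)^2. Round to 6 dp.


A = pi*(0.43/2)^2 = 0.14522012 mm^2
Q = 0.14522012 * 9.9 = 1.437679 mm^3/s


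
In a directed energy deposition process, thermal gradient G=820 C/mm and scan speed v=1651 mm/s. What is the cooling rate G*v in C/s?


CR = 820 * 1651 = 1353820 C/s


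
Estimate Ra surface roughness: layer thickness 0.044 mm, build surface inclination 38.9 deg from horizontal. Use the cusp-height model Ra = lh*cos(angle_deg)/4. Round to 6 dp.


Ra = 0.044 * cos(38.9) / 4 = 0.008561 mm


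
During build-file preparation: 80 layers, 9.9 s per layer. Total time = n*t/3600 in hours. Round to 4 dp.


t = 80 * 9.9 / 3600 = 0.22 hrs


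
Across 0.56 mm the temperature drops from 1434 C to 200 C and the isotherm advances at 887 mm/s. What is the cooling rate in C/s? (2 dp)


G = (1434-200)/0.56 = 2203.57142857 C/mm
CR = 2203.57142857 * 887 = 1954567.86 C/s


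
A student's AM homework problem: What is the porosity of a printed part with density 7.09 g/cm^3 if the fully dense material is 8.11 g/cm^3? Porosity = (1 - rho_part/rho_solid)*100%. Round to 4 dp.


Porosity = (1-7.09/8.11)*100 = 12.5771 %


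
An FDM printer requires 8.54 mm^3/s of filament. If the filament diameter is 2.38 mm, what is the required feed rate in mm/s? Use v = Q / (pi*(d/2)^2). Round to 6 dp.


A = pi*(2.38/2)^2 = 4.448809
v = 8.54 / 4.448809 = 1.919615 mm/s


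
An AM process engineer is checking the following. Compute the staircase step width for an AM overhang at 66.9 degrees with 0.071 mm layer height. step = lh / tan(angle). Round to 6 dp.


step = 0.071 / tan(66.9) = 0.030284 mm


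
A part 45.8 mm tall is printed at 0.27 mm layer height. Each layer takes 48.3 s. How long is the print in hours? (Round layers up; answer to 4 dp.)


Layers = ceil(45.8/0.27) = 170
t = 170 * 48.3 / 3600 = 2.2808 hrs


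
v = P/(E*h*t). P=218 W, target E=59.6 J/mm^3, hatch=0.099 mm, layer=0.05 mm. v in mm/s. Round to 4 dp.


v = 218 / (59.6*0.099*0.05) = 738.933 mm/s


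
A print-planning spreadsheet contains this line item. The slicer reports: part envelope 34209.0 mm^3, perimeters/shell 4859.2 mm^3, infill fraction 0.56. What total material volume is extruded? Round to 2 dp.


V_infill = (34209.0 - 4859.2) * 0.56 = 16435.89
V_total = 4859.2 + 16435.89 = 21295.09 mm^3


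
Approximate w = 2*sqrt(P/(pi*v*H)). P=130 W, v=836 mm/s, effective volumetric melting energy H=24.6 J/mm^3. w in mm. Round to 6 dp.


w = 2*sqrt(130/(pi*836*24.6)) = 0.089713 mm


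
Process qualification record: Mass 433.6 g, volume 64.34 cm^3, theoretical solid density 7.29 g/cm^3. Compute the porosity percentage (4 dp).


rho_part = 433.6 / 64.34 = 6.73919801 g/cm^3
Porosity = (1 - 6.73919801/7.29)*100 = 7.5556 %


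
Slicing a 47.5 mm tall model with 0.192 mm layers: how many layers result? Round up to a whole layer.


Layers = ceil(47.5/0.192) = 248


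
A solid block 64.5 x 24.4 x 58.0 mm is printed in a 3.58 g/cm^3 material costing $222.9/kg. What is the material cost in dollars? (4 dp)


V = 64.5 * 24.4 * 58.0 = 91280.4 mm^3 = 91.2804 cm^3
Mass = 91.2804 * 3.58 / 1000 = 0.32678383 kg
Cost = 0.32678383 * 222.9 = 72.8401 $


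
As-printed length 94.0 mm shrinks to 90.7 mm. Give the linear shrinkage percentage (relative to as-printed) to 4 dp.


Shrinkage = ((94.0-90.7)/94.0)*100 = 3.5106 %


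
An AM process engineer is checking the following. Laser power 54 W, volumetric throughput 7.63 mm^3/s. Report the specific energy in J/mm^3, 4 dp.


SE = 54 / 7.63 = 7.0773 J/mm^3


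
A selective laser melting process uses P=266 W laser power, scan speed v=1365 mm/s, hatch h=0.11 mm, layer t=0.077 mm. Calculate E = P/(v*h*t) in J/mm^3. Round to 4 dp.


E = 266 / (1365*0.11*0.077) = 23.0073 J/mm^3


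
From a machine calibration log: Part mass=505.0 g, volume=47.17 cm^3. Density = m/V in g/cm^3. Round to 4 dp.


rho = 505.0 / 47.17 = 10.706 g/cm^3


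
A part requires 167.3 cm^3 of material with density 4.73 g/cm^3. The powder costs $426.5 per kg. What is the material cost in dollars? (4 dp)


Mass = 167.3*4.73/1000 = 0.791329 kg
Cost = 0.791329 * 426.5 = 337.5018 $


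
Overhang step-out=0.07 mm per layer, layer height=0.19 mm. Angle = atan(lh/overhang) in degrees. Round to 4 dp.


angle = atan(0.19/0.07) = 69.7751 degrees


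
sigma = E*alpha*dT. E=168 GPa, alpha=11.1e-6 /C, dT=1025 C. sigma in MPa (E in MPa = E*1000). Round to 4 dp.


sigma = 168*1000 * 11.1e-6 * 1025 = 1911.42 MPa


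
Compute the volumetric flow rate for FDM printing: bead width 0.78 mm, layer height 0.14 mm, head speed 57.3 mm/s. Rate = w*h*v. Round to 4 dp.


Rate = 0.78 * 0.14 * 57.3 = 6.2572 mm^3/s


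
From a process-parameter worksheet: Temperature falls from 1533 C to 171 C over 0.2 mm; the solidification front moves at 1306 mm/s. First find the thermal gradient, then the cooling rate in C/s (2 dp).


G = (1533-171)/0.2 = 6810.0 C/mm
CR = 6810.0 * 1306 = 8893860.0 C/s


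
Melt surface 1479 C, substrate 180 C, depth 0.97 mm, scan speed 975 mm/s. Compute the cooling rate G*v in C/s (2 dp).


G = (1479-180)/0.97 = 1339.17525773 C/mm
CR = 1339.17525773 * 975 = 1305695.88 C/s


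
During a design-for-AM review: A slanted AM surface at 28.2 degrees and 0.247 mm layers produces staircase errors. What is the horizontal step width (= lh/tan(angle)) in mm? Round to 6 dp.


step = 0.247 / tan(28.2) = 0.460653 mm


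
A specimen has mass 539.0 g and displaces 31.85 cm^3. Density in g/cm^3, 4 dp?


rho = 539.0 / 31.85 = 16.9231 g/cm^3


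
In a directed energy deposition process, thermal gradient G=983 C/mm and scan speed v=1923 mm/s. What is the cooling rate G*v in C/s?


CR = 983 * 1923 = 1890309 C/s


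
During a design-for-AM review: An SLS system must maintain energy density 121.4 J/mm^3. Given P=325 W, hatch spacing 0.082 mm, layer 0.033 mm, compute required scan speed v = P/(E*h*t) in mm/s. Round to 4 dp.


v = 325 / (121.4*0.082*0.033) = 989.3202 mm/s


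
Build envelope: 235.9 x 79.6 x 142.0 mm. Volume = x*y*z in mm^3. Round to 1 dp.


V = 235.9 * 79.6 * 142.0 = 2666424.9 mm^3


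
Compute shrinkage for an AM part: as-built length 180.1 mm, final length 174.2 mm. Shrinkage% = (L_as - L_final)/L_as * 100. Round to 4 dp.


Shrinkage = ((180.1-174.2)/180.1)*100 = 3.276 %


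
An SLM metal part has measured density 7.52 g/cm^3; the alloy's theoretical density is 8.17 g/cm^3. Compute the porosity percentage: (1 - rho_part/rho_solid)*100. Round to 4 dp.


Porosity = (1-7.52/8.17)*100 = 7.9559 %


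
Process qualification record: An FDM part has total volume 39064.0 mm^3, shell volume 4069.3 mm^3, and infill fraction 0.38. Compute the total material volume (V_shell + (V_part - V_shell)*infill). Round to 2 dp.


V_infill = (39064.0 - 4069.3) * 0.38 = 13297.99
V_total = 4069.3 + 13297.99 = 17367.29 mm^3


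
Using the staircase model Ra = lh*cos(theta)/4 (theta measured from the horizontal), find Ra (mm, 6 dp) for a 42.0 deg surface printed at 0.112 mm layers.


Ra = 0.112 * cos(42.0) / 4 = 0.020808 mm


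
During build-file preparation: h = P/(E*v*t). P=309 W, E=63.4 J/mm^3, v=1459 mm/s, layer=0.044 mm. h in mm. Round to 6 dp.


h = 309 / (63.4*1459*0.044) = 0.075921 mm


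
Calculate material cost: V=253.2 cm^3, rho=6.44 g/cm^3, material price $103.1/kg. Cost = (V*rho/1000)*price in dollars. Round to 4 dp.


Mass = 253.2*6.44/1000 = 1.630608 kg
Cost = 1.630608 * 103.1 = 168.1157 $


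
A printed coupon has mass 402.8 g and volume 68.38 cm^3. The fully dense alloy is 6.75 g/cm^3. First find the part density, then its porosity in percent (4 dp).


rho_part = 402.8 / 68.38 = 5.89061129 g/cm^3
Porosity = (1 - 5.89061129/6.75)*100 = 12.7317 %


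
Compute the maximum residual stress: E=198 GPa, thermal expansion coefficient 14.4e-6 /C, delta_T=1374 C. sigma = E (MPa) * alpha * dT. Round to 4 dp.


sigma = 198*1000 * 14.4e-6 * 1374 = 3917.5488 MPa


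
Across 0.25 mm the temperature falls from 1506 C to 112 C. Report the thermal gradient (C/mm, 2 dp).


G = (1506-112)/0.25 = 5576.0 C/mm


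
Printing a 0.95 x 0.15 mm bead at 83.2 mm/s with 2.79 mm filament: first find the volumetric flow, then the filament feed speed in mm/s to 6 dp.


Q = 0.95 * 0.15 * 83.2 = 11.856 mm^3/s
A_fil = pi*(2.79/2)^2 = 6.11361784 mm^2
v_feed = 11.856 / 6.11361784 = 1.939277 mm/s


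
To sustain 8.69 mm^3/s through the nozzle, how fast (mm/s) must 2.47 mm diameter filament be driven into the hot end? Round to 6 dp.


A = pi*(2.47/2)^2 = 4.791636
v = 8.69 / 4.791636 = 1.813577 mm/s


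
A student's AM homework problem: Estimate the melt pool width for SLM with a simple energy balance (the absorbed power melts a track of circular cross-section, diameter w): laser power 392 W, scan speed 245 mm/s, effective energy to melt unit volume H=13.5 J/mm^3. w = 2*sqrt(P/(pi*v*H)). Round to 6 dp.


w = 2*sqrt(392/(pi*245*13.5)) = 0.388462 mm


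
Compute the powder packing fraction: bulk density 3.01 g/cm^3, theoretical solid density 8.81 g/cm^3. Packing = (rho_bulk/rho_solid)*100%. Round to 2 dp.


Packing = (3.01/8.81)*100 = 34.17 %


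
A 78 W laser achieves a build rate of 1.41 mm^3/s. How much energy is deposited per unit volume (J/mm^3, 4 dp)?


SE = 78 / 1.41 = 55.3191 J/mm^3


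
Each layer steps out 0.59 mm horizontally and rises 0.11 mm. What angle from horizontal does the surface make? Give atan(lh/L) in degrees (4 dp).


angle = atan(0.11/0.59) = 10.561 degrees


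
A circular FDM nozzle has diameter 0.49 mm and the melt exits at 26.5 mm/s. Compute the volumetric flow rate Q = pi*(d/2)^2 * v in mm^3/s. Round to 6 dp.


A = pi*(0.49/2)^2 = 0.1885741 mm^2
Q = 0.1885741 * 26.5 = 4.997214 mm^3/s


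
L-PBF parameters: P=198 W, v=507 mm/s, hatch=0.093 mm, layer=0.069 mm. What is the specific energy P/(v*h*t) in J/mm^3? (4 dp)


Build rate = 507 * 0.093 * 0.069 = 3.253419 mm^3/s
SE = 198 / 3.253419 = 60.8591 J/mm^3


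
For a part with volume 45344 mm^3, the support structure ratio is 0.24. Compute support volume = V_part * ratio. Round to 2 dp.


V_support = 45344 * 0.24 = 10882.56 mm^3


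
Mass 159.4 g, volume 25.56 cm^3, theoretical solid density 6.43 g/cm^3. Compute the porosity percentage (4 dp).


rho_part = 159.4 / 25.56 = 6.23630673 g/cm^3
Porosity = (1 - 6.23630673/6.43)*100 = 3.0123 %


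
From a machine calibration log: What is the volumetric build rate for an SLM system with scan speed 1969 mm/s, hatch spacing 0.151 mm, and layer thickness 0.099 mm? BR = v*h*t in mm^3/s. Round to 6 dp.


Rate = 1969 * 0.151 * 0.099 = 29.434581 mm^3/s


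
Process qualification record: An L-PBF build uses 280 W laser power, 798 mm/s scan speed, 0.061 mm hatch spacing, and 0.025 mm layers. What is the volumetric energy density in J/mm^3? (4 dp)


E = 280 / (798*0.061*0.025) = 230.0834 J/mm^3


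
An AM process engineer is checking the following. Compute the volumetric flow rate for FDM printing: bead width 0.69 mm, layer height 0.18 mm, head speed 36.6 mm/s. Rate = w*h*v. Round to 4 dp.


Rate = 0.69 * 0.18 * 36.6 = 4.5457 mm^3/s


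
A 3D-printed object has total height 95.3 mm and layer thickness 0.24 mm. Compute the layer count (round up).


Layers = ceil(95.3/0.24) = 398


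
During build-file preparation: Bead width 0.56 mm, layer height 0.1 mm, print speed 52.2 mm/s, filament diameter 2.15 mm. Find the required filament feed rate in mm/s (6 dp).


Q = 0.56 * 0.1 * 52.2 = 2.9232 mm^3/s
A_fil = pi*(2.15/2)^2 = 3.63050301 mm^2
v_feed = 2.9232 / 3.63050301 = 0.805178 mm/s


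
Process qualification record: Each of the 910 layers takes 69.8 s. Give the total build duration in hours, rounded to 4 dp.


t = 910 * 69.8 / 3600 = 17.6439 hrs


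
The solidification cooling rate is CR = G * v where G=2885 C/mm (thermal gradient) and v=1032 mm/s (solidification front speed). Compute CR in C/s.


CR = 2885 * 1032 = 2977320 C/s


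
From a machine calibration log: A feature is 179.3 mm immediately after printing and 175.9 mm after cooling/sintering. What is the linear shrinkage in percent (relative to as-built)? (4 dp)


Shrinkage = ((179.3-175.9)/179.3)*100 = 1.8963 %


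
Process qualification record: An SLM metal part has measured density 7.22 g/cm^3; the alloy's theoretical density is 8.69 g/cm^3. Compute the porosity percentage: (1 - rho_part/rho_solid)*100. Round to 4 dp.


Porosity = (1-7.22/8.69)*100 = 16.916 %


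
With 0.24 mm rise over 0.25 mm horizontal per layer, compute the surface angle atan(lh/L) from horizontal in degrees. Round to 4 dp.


angle = atan(0.24/0.25) = 43.8309 degrees


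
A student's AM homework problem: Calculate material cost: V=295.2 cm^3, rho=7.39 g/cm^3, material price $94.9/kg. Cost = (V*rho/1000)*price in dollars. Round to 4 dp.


Mass = 295.2*7.39/1000 = 2.181528 kg
Cost = 2.181528 * 94.9 = 207.027 $


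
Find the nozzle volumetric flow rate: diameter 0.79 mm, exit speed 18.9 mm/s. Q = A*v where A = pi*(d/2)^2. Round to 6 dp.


A = pi*(0.79/2)^2 = 0.49016699 mm^2
Q = 0.49016699 * 18.9 = 9.264156 mm^3/s


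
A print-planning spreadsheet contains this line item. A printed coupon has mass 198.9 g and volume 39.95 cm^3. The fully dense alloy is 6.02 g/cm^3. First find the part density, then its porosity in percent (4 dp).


rho_part = 198.9 / 39.95 = 4.9787234 g/cm^3
Porosity = (1 - 4.9787234/6.02)*100 = 17.297 %


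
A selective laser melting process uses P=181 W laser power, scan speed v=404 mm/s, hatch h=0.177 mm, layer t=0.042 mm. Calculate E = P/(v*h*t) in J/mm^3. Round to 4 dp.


E = 181 / (404*0.177*0.042) = 60.2663 J/mm^3


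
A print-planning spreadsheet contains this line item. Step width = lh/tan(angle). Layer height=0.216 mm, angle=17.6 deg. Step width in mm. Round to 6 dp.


step = 0.216 / tan(17.6) = 0.680918 mm


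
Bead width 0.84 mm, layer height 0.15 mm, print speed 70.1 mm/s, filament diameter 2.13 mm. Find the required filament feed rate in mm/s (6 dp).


Q = 0.84 * 0.15 * 70.1 = 8.8326 mm^3/s
A_fil = pi*(2.13/2)^2 = 3.56327293 mm^2
v_feed = 8.8326 / 3.56327293 = 2.478789 mm/s


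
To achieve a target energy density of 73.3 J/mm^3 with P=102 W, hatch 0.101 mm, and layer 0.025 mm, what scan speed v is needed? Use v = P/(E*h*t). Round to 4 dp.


v = 102 / (73.3*0.101*0.025) = 551.1056 mm/s


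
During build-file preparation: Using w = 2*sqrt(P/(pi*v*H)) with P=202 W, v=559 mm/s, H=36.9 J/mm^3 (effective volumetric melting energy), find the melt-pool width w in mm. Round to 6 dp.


w = 2*sqrt(202/(pi*559*36.9)) = 0.111664 mm


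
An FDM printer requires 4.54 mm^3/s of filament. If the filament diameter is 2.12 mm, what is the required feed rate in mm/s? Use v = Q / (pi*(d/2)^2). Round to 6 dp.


A = pi*(2.12/2)^2 = 3.529894
v = 4.54 / 3.529894 = 1.286158 mm/s


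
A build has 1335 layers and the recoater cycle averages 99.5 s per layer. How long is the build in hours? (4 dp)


t = 1335 * 99.5 / 3600 = 36.8979 hrs


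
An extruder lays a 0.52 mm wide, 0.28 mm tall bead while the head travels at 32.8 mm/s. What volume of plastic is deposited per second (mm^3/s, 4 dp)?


Rate = 0.52 * 0.28 * 32.8 = 4.7757 mm^3/s


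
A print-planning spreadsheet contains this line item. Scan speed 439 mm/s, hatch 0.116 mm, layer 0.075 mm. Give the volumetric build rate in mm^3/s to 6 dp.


Rate = 439 * 0.116 * 0.075 = 3.8193 mm^3/s


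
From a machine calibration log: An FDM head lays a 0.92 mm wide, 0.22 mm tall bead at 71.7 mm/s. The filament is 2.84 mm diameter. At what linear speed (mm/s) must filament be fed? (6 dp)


Q = 0.92 * 0.22 * 71.7 = 14.51208 mm^3/s
A_fil = pi*(2.84/2)^2 = 6.33470743 mm^2
v_feed = 14.51208 / 6.33470743 = 2.290884 mm/s


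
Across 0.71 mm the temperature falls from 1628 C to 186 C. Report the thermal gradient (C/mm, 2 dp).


G = (1628-186)/0.71 = 2030.99 C/mm


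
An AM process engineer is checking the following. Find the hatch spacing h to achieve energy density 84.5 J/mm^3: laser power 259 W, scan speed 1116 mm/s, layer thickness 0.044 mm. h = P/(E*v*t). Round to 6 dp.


h = 259 / (84.5*1116*0.044) = 0.06242 mm


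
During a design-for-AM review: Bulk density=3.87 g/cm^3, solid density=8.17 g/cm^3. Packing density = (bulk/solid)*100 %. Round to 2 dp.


Packing = (3.87/8.17)*100 = 47.37 %


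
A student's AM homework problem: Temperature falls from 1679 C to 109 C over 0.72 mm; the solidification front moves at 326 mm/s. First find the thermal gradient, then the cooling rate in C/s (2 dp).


G = (1679-109)/0.72 = 2180.55555556 C/mm
CR = 2180.55555556 * 326 = 710861.11 C/s


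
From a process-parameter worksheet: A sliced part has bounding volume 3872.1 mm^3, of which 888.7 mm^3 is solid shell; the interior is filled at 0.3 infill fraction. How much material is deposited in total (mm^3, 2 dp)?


V_infill = (3872.1 - 888.7) * 0.3 = 895.02
V_total = 888.7 + 895.02 = 1783.72 mm^3


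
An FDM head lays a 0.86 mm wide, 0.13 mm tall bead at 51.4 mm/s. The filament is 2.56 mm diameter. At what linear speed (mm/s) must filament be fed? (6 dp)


Q = 0.86 * 0.13 * 51.4 = 5.74652 mm^3/s
A_fil = pi*(2.56/2)^2 = 5.1471854 mm^2
v_feed = 5.74652 / 5.1471854 = 1.116439 mm/s


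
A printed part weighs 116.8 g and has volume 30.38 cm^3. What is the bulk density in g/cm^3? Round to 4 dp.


rho = 116.8 / 30.38 = 3.8446 g/cm^3


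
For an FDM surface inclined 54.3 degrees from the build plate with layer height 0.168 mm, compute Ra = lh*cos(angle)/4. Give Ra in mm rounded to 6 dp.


Ra = 0.168 * cos(54.3) / 4 = 0.024509 mm


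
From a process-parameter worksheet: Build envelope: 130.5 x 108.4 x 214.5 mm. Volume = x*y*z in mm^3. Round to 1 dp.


V = 130.5 * 108.4 * 214.5 = 3034359.9 mm^3


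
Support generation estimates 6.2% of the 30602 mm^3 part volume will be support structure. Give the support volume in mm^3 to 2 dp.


V_support = 30602 * 0.062 = 1897.32 mm^3


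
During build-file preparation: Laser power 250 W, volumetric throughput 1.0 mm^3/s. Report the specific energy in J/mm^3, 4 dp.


SE = 250 / 1.0 = 250.0 J/mm^3


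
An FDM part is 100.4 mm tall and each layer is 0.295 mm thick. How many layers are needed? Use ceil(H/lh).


Layers = ceil(100.4/0.295) = 341


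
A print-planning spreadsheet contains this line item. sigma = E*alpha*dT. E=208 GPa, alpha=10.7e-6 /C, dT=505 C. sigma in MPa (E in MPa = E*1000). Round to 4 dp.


sigma = 208*1000 * 10.7e-6 * 505 = 1123.928 MPa


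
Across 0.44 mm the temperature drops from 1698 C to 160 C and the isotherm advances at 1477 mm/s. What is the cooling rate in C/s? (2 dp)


G = (1698-160)/0.44 = 3495.45454545 C/mm
CR = 3495.45454545 * 1477 = 5162786.36 C/s


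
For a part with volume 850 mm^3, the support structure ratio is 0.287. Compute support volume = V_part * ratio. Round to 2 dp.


V_support = 850 * 0.287 = 243.95 mm^3


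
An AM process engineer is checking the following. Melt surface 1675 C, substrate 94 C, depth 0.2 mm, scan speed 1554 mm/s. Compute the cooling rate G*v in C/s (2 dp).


G = (1675-94)/0.2 = 7905.0 C/mm
CR = 7905.0 * 1554 = 12284370.0 C/s


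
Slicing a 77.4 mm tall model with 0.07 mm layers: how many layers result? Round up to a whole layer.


Layers = ceil(77.4/0.07) = 1106


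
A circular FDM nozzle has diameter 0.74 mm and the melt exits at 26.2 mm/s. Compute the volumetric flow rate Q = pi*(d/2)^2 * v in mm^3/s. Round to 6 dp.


A = pi*(0.74/2)^2 = 0.43008403 mm^2
Q = 0.43008403 * 26.2 = 11.268202 mm^3/s


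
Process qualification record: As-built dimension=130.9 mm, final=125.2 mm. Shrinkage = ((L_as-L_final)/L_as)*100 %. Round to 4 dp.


Shrinkage = ((130.9-125.2)/130.9)*100 = 4.3545 %


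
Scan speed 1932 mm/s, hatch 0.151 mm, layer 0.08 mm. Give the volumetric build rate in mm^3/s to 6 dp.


Rate = 1932 * 0.151 * 0.08 = 23.33856 mm^3/s


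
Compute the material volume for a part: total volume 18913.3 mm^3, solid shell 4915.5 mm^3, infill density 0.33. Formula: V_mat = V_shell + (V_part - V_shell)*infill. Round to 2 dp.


V_infill = (18913.3 - 4915.5) * 0.33 = 4619.27
V_total = 4915.5 + 4619.27 = 9534.77 mm^3


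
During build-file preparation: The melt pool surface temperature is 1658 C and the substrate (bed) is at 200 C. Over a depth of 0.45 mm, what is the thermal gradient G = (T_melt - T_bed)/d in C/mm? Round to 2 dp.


G = (1658-200)/0.45 = 3240.0 C/mm


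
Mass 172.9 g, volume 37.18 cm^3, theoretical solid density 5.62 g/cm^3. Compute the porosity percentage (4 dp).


rho_part = 172.9 / 37.18 = 4.65034965 g/cm^3
Porosity = (1 - 4.65034965/5.62)*100 = 17.2536 %


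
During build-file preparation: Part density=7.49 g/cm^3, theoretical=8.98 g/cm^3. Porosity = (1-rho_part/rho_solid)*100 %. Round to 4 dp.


Porosity = (1-7.49/8.98)*100 = 16.5924 %


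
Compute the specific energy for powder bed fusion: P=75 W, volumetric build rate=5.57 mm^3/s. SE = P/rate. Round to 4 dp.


SE = 75 / 5.57 = 13.465 J/mm^3


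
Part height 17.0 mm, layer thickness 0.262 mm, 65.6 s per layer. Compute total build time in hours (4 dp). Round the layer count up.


Layers = ceil(17.0/0.262) = 65
t = 65 * 65.6 / 3600 = 1.1844 hrs


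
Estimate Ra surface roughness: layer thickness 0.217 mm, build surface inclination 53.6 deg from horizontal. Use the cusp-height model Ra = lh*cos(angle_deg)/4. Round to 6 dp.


Ra = 0.217 * cos(53.6) / 4 = 0.032193 mm


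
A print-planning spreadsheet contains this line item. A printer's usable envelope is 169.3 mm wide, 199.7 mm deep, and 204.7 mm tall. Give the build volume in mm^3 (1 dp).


V = 169.3 * 199.7 * 204.7 = 6920745.3 mm^3


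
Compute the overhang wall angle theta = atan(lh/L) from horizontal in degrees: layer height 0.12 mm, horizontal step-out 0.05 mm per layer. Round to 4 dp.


angle = atan(0.12/0.05) = 67.3801 degrees


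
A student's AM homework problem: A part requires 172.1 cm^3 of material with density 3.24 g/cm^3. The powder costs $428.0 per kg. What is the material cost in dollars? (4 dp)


Mass = 172.1*3.24/1000 = 0.557604 kg
Cost = 0.557604 * 428.0 = 238.6545 $


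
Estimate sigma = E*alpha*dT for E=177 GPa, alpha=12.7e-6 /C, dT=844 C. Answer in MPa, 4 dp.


sigma = 177*1000 * 12.7e-6 * 844 = 1897.2276 MPa


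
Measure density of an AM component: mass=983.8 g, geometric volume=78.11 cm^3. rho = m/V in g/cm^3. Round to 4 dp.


rho = 983.8 / 78.11 = 12.5951 g/cm^3


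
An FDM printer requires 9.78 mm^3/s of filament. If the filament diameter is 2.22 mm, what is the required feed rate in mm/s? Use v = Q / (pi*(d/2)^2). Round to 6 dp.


A = pi*(2.22/2)^2 = 3.870756
v = 9.78 / 3.870756 = 2.526638 mm/s


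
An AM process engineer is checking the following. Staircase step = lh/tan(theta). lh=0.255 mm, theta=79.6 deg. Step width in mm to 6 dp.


step = 0.255 / tan(79.6) = 0.046801 mm


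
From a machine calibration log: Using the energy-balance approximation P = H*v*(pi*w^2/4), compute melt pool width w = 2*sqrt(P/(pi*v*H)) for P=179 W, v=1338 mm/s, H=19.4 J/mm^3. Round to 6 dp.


w = 2*sqrt(179/(pi*1338*19.4)) = 0.093703 mm


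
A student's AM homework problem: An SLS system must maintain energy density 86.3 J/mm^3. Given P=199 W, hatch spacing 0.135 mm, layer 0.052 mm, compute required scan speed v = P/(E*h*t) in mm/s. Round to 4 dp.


v = 199 / (86.3*0.135*0.052) = 328.4772 mm/s


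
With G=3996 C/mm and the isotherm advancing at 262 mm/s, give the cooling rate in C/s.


CR = 3996 * 262 = 1046952 C/s


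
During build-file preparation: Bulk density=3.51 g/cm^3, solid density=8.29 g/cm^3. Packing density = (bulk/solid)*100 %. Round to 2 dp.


Packing = (3.51/8.29)*100 = 42.34 %


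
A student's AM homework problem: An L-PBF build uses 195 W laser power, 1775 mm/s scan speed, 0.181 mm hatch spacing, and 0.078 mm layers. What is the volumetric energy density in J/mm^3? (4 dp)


E = 195 / (1775*0.181*0.078) = 7.7815 J/mm^3


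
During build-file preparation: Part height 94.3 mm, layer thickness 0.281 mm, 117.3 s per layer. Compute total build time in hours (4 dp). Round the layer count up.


Layers = ceil(94.3/0.281) = 336
t = 336 * 117.3 / 3600 = 10.948 hrs


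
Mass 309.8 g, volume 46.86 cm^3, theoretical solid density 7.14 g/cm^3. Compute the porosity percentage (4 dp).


rho_part = 309.8 / 46.86 = 6.61118224 g/cm^3
Porosity = (1 - 6.61118224/7.14)*100 = 7.4064 %


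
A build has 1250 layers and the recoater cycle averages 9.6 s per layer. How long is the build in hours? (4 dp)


t = 1250 * 9.6 / 3600 = 3.3333 hrs


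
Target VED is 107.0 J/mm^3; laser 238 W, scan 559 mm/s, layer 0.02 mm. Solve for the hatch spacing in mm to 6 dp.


h = 238 / (107.0*559*0.02) = 0.198953 mm


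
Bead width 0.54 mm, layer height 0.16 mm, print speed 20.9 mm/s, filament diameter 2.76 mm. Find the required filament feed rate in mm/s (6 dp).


Q = 0.54 * 0.16 * 20.9 = 1.80576 mm^3/s
A_fil = pi*(2.76/2)^2 = 5.98284905 mm^2
v_feed = 1.80576 / 5.98284905 = 0.301823 mm/s


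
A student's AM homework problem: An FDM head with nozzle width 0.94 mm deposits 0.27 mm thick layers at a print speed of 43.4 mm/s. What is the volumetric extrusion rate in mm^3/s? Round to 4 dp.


Rate = 0.94 * 0.27 * 43.4 = 11.0149 mm^3/s


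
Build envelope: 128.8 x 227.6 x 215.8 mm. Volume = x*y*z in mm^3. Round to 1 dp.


V = 128.8 * 227.6 * 215.8 = 6326151.1 mm^3


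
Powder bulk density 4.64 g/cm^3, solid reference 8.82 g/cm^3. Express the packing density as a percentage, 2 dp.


Packing = (4.64/8.82)*100 = 52.61 %


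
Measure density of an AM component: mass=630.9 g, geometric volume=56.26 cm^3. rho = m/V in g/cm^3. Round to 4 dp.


rho = 630.9 / 56.26 = 11.214 g/cm^3


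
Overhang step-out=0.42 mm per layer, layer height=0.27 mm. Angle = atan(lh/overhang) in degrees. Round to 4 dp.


angle = atan(0.27/0.42) = 32.7352 degrees


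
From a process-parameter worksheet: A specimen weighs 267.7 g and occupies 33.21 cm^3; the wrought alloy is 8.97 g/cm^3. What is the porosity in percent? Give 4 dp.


rho_part = 267.7 / 33.21 = 8.06082505 g/cm^3
Porosity = (1 - 8.06082505/8.97)*100 = 10.1357 %


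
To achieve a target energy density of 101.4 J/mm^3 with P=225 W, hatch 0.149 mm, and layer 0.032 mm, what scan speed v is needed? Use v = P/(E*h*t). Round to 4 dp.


v = 225 / (101.4*0.149*0.032) = 465.3806 mm/s


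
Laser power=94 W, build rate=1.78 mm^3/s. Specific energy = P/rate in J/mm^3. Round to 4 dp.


SE = 94 / 1.78 = 52.809 J/mm^3


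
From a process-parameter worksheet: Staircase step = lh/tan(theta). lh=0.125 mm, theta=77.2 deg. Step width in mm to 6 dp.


step = 0.125 / tan(77.2) = 0.028399 mm


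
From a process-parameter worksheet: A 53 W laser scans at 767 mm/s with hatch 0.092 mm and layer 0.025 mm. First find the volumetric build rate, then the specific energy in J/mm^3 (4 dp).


Build rate = 767 * 0.092 * 0.025 = 1.7641 mm^3/s
SE = 53 / 1.7641 = 30.0436 J/mm^3


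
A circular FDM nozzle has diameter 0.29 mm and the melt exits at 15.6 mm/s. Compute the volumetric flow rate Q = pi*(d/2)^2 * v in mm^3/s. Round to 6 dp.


A = pi*(0.29/2)^2 = 0.06605199 mm^2
Q = 0.06605199 * 15.6 = 1.030411 mm^3/s


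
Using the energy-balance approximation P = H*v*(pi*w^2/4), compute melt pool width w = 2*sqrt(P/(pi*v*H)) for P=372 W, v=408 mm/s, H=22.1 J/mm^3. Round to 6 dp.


w = 2*sqrt(372/(pi*408*22.1)) = 0.229192 mm


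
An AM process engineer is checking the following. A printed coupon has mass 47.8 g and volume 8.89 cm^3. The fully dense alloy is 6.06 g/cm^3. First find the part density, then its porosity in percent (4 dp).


rho_part = 47.8 / 8.89 = 5.3768279 g/cm^3
Porosity = (1 - 5.3768279/6.06)*100 = 11.2735 %


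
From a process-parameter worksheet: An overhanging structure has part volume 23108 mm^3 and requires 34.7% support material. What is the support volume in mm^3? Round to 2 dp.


V_support = 23108 * 0.347 = 8018.48 mm^3


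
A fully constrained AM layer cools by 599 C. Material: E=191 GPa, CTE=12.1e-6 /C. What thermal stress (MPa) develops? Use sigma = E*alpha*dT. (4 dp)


sigma = 191*1000 * 12.1e-6 * 599 = 1384.3489 MPa


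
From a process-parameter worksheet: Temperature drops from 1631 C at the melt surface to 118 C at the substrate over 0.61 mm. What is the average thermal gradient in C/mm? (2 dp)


G = (1631-118)/0.61 = 2480.33 C/mm


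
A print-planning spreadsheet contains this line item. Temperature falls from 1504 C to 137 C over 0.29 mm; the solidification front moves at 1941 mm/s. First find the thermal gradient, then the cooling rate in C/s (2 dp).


G = (1504-137)/0.29 = 4713.79310345 C/mm
CR = 4713.79310345 * 1941 = 9149472.41 C/s


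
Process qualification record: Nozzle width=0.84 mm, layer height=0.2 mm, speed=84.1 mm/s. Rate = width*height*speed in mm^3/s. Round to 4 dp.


Rate = 0.84 * 0.2 * 84.1 = 14.1288 mm^3/s


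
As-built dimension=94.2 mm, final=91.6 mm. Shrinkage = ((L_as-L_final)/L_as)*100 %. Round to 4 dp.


Shrinkage = ((94.2-91.6)/94.2)*100 = 2.7601 %


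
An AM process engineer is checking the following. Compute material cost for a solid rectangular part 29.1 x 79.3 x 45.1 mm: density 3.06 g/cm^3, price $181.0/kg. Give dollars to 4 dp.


V = 29.1 * 79.3 * 45.1 = 104074.113 mm^3 = 104.074113 cm^3
Mass = 104.074113 * 3.06 / 1000 = 0.31846679 kg
Cost = 0.31846679 * 181.0 = 57.6425 $


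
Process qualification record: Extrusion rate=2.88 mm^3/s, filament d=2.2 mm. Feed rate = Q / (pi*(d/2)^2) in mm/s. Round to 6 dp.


A = pi*(2.2/2)^2 = 3.801327
v = 2.88 / 3.801327 = 0.75763 mm/s


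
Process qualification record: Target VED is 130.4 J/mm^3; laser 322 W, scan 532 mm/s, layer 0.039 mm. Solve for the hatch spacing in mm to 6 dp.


h = 322 / (130.4*532*0.039) = 0.119015 mm


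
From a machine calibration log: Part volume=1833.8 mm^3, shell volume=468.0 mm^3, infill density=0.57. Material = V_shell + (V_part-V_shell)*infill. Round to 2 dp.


V_infill = (1833.8 - 468.0) * 0.57 = 778.51
V_total = 468.0 + 778.51 = 1246.51 mm^3


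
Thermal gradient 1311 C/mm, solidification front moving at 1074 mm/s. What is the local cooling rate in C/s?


CR = 1311 * 1074 = 1408014 C/s


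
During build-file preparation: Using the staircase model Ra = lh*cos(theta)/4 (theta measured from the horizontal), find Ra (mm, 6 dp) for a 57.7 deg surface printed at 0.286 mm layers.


Ra = 0.286 * cos(57.7) / 4 = 0.038206 mm


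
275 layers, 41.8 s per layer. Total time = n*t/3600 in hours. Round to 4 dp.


t = 275 * 41.8 / 3600 = 3.1931 hrs


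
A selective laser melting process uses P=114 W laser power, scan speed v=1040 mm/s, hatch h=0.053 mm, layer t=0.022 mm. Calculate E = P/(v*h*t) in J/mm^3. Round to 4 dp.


E = 114 / (1040*0.053*0.022) = 94.0098 J/mm^3


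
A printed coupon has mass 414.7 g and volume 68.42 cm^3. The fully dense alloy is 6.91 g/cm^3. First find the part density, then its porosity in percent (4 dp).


rho_part = 414.7 / 68.42 = 6.06109325 g/cm^3
Porosity = (1 - 6.06109325/6.91)*100 = 12.2852 %


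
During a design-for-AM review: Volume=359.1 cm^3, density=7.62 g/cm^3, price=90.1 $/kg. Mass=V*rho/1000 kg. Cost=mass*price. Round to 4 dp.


Mass = 359.1*7.62/1000 = 2.736342 kg
Cost = 2.736342 * 90.1 = 246.5444 $


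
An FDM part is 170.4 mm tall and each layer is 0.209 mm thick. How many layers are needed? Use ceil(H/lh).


Layers = ceil(170.4/0.209) = 816


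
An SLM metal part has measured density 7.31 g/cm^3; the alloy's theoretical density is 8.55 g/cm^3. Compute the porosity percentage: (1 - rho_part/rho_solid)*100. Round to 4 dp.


Porosity = (1-7.31/8.55)*100 = 14.5029 %


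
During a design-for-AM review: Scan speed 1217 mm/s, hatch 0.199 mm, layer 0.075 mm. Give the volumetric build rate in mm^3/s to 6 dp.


Rate = 1217 * 0.199 * 0.075 = 18.163725 mm^3/s


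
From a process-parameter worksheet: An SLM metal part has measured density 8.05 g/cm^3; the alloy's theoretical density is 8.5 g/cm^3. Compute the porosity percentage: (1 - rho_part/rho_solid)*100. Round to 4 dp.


Porosity = (1-8.05/8.5)*100 = 5.2941 %


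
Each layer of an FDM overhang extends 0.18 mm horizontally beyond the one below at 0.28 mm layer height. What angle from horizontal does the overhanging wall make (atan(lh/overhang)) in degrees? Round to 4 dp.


angle = atan(0.28/0.18) = 57.2648 degrees


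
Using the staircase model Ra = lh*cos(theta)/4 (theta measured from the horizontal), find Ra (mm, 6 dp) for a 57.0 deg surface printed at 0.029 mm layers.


Ra = 0.029 * cos(57.0) / 4 = 0.003949 mm


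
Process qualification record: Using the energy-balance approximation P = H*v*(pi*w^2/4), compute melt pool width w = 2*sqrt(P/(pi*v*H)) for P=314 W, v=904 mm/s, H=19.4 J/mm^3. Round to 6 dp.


w = 2*sqrt(314/(pi*904*19.4)) = 0.150985 mm


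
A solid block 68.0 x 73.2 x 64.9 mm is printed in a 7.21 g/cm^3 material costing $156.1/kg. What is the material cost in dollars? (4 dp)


V = 68.0 * 73.2 * 64.9 = 323046.24 mm^3 = 323.04624 cm^3
Mass = 323.04624 * 7.21 / 1000 = 2.32916339 kg
Cost = 2.32916339 * 156.1 = 363.5824 $


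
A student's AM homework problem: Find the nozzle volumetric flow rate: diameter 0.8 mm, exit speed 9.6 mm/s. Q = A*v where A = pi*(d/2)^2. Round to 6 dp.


A = pi*(0.8/2)^2 = 0.50265482 mm^2
Q = 0.50265482 * 9.6 = 4.825486 mm^3/s


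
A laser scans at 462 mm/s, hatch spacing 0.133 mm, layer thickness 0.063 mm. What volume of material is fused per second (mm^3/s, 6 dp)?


Rate = 462 * 0.133 * 0.063 = 3.871098 mm^3/s


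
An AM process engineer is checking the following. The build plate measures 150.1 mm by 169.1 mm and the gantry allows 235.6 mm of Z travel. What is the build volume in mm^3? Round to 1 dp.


V = 150.1 * 169.1 * 235.6 = 5979978.0 mm^3


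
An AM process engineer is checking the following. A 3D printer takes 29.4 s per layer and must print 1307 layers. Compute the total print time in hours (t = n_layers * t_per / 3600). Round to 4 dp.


t = 1307 * 29.4 / 3600 = 10.6738 hrs


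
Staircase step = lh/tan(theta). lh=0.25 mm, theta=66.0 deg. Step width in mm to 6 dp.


step = 0.25 / tan(66.0) = 0.111307 mm


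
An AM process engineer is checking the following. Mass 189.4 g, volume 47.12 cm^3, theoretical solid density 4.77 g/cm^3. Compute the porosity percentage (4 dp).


rho_part = 189.4 / 47.12 = 4.01952462 g/cm^3
Porosity = (1 - 4.01952462/4.77)*100 = 15.7332 %


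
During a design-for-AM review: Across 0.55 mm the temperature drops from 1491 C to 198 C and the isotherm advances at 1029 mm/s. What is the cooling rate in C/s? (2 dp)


G = (1491-198)/0.55 = 2350.90909091 C/mm
CR = 2350.90909091 * 1029 = 2419085.45 C/s


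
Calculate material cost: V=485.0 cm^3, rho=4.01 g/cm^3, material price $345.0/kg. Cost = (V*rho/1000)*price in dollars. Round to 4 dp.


Mass = 485.0*4.01/1000 = 1.94485 kg
Cost = 1.94485 * 345.0 = 670.9733 $


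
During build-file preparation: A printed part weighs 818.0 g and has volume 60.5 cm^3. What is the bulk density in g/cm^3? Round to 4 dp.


rho = 818.0 / 60.5 = 13.5207 g/cm^3


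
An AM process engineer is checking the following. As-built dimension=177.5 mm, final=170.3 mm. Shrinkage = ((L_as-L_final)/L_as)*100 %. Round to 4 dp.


Shrinkage = ((177.5-170.3)/177.5)*100 = 4.0563 %


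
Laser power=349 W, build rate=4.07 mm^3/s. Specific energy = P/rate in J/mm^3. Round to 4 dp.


SE = 349 / 4.07 = 85.7494 J/mm^3


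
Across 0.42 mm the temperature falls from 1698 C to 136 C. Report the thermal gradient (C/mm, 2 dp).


G = (1698-136)/0.42 = 3719.05 C/mm


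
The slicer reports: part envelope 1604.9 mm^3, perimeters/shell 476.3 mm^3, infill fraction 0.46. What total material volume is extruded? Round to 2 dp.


V_infill = (1604.9 - 476.3) * 0.46 = 519.16
V_total = 476.3 + 519.16 = 995.46 mm^3


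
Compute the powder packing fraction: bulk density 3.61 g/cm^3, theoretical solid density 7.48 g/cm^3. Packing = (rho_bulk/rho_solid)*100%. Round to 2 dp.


Packing = (3.61/7.48)*100 = 48.26 %


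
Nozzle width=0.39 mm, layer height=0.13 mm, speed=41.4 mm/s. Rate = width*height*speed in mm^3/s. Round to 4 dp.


Rate = 0.39 * 0.13 * 41.4 = 2.099 mm^3/s


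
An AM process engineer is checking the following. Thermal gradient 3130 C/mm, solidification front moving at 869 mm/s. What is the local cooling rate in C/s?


CR = 3130 * 869 = 2719970 C/s


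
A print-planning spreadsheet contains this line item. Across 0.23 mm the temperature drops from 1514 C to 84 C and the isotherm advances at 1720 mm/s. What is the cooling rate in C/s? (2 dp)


G = (1514-84)/0.23 = 6217.39130435 C/mm
CR = 6217.39130435 * 1720 = 10693913.04 C/s


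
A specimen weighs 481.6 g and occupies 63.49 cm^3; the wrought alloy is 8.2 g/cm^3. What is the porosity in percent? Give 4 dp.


rho_part = 481.6 / 63.49 = 7.58544653 g/cm^3
Porosity = (1 - 7.58544653/8.2)*100 = 7.4946 %


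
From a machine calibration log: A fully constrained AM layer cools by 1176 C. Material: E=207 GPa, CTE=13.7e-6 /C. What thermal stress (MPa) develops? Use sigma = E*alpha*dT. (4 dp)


sigma = 207*1000 * 13.7e-6 * 1176 = 3335.0184 MPa


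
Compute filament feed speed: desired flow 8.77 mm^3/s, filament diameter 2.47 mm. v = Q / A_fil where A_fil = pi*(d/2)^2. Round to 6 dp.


A = pi*(2.47/2)^2 = 4.791636
v = 8.77 / 4.791636 = 1.830273 mm/s


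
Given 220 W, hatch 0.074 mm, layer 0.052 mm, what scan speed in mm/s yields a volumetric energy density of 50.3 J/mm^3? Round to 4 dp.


v = 220 / (50.3*0.074*0.052) = 1136.6314 mm/s


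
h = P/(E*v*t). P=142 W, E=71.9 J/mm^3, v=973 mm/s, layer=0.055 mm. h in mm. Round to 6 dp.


h = 142 / (71.9*973*0.055) = 0.036905 mm


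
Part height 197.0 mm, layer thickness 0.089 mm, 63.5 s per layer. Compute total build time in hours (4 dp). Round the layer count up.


Layers = ceil(197.0/0.089) = 2214
t = 2214 * 63.5 / 3600 = 39.0525 hrs


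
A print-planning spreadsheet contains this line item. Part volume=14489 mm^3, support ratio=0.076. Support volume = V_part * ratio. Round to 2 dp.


V_support = 14489 * 0.076 = 1101.16 mm^3


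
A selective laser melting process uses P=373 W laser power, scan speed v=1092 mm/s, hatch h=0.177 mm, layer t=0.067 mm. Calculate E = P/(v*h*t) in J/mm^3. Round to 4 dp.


E = 373 / (1092*0.177*0.067) = 28.803 J/mm^3


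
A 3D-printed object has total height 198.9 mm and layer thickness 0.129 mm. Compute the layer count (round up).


Layers = ceil(198.9/0.129) = 1542


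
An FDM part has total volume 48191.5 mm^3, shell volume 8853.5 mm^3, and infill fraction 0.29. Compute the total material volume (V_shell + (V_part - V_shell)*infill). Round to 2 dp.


V_infill = (48191.5 - 8853.5) * 0.29 = 11408.02
V_total = 8853.5 + 11408.02 = 20261.52 mm^3


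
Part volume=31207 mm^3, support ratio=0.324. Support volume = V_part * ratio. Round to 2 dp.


V_support = 31207 * 0.324 = 10111.07 mm^3


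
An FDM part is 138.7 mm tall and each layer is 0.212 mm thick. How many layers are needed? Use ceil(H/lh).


Layers = ceil(138.7/0.212) = 655


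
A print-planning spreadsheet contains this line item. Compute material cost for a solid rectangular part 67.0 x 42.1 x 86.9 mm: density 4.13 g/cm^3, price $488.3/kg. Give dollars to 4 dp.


V = 67.0 * 42.1 * 86.9 = 245118.83 mm^3 = 245.11883 cm^3
Mass = 245.11883 * 4.13 / 1000 = 1.01234077 kg
Cost = 1.01234077 * 488.3 = 494.326 $
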